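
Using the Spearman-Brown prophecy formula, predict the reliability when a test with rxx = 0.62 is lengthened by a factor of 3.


r_new = (n * rxx) / (1 + (n-1) * rxx)
r_new = (3 * 0.62) / (1 + 2 * 0.62)
r_new = 1.86 / 2.24
r_new = 0.8304

0.8304


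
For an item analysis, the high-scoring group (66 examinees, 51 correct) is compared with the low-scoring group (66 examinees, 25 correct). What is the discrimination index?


p_upper = 51/66 = 0.7727
p_lower = 25/66 = 0.3788
D = 0.7727 - 0.3788 = 0.3939

0.3939


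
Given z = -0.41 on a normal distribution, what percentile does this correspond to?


CDF(z) = 0.5 * (1 + erf(z/sqrt(2)))
erf(-0.2899) = -0.3182
CDF = 0.3409
Percentile rank = 0.3409 * 100 = 34.09

34.09


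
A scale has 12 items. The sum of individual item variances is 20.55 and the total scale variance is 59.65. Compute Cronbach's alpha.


alpha = (k/(k-1)) * (1 - sum(si^2)/s_total^2)
= (12/11) * (1 - 20.55/59.65)
alpha = 0.7151

0.7151


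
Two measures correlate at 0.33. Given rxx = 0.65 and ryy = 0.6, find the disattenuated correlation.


r_corrected = rxy / sqrt(rxx * ryy)
= 0.33 / sqrt(0.65 * 0.6)
= 0.33 / sqrt(0.39)
= 0.33 / 0.6245
r_corrected = 0.5284

0.5284


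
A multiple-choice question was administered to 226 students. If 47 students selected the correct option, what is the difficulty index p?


Item difficulty p = number correct / total examinees
p = 47 / 226
p = 0.208

0.208


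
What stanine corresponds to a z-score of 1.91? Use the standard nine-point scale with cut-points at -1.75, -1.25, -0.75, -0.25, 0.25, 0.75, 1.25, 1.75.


Stanine boundaries: [-1.75, -1.25, -0.75, -0.25, 0.25, 0.75, 1.25, 1.75]
z = 1.91
Check each boundary:
  z >= -1.75 -> could be stanine 2
  z >= -1.25 -> could be stanine 3
  z >= -0.75 -> could be stanine 4
  z >= -0.25 -> could be stanine 5
  z >= 0.25 -> could be stanine 6
  z >= 0.75 -> could be stanine 7
  z >= 1.25 -> could be stanine 8
  z >= 1.75 -> could be stanine 9
Highest qualifying boundary gives stanine = 9

9


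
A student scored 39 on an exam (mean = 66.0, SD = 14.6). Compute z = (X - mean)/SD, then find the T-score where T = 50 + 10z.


z = (X - mean) / SD = (39 - 66.0) / 14.6
z = -27.0 / 14.6
z = -1.8493
T-score = T = 50 + 10z
Carry z at full precision (z = -27.0 / 14.6) into the conversion:
T-score = 50 + 10 * (-27.0 / 14.6) = 50 + -270 / 14.6
T-score = 50 + -18.4932
T-score = 31.5068

31.5068


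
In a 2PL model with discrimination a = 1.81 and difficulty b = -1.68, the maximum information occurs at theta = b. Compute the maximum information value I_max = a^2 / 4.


For 2PL, max info at theta = b = -1.68
I_max = a^2 / 4 = 1.81^2 / 4
= 3.2761 / 4
I_max = 0.819

0.819


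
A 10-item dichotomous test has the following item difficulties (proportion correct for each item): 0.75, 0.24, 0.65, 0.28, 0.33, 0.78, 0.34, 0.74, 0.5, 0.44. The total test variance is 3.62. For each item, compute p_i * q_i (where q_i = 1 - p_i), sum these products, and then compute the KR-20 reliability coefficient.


For each item, compute p_i * q_i:
  Item 1: 0.75 * 0.25 = 0.1875
  Item 2: 0.24 * 0.76 = 0.1824
  Item 3: 0.65 * 0.35 = 0.2275
  Item 4: 0.28 * 0.72 = 0.2016
  Item 5: 0.33 * 0.67 = 0.2211
  Item 6: 0.78 * 0.22 = 0.1716
  Item 7: 0.34 * 0.66 = 0.2244
  Item 8: 0.74 * 0.26 = 0.1924
  Item 9: 0.5 * 0.5 = 0.25
  Item 10: 0.44 * 0.56 = 0.2464
Sum(p_i * q_i) = 0.1875 + 0.1824 + 0.2275 + 0.2016 + 0.2211 + 0.1716 + 0.2244 + 0.1924 + 0.25 + 0.2464 = 2.1049
KR-20 = (k/(k-1)) * (1 - Sum(p_i*q_i) / Var_total)
= (10/9) * (1 - 2.1049/3.62)
= 1.1111 * 0.4185
KR-20 = 0.465

0.465


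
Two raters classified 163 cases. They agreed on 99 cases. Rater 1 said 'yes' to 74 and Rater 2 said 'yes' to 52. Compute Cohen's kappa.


P_o = 99/163 = 0.607362
P_e = (74*52 + 89*111) / 26569 = 0.516655
kappa = (P_o - P_e) / (1 - P_e)
kappa = (0.607362 - 0.516655) / (1 - 0.516655)
kappa = 0.1877

0.1877


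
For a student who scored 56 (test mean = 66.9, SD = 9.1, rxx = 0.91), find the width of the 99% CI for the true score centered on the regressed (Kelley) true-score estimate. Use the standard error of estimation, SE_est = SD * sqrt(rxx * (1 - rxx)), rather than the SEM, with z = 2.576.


True score estimate = 0.91*56 + 0.09*66.9 = 56.981
SE_est = SD * sqrt(rxx * (1 - rxx)) = 9.1 * sqrt(0.91 * 0.09) = 9.1 * sqrt(0.0819) = 2.604254
CI = T_est +/- z * SE_est, so width = 2 * z * SE_est = 2 * 2.576 * 2.604254
Width = 13.4171

13.4171


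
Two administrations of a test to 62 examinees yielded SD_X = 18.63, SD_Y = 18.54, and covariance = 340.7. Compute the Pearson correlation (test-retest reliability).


r = cov(X,Y) / (SD_X * SD_Y)
r = 340.7 / (18.63 * 18.54)
r = 340.7 / 345.4002
r = 0.9864

0.9864


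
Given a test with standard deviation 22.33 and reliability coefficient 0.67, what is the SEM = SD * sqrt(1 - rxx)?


SEM = SD * sqrt(1 - rxx)
SEM = 22.33 * sqrt(1 - 0.67)
SEM = 22.33 * sqrt(0.33) = 22.33 * 0.574456
SEM = 12.8276

12.8276


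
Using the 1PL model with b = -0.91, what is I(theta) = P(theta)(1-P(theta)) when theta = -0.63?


P = 1/(1+exp(-(-0.63--0.91))) = 0.5695
I = P*(1-P) = 0.5695 * 0.4305
I = 0.2452

0.2452


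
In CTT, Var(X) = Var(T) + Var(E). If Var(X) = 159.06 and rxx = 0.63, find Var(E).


var_true = rxx * var_obs = 0.63 * 159.06 = 100.2078
var_error = var_obs - var_true
var_error = 159.06 - 100.2078
var_error = 58.8522

58.8522


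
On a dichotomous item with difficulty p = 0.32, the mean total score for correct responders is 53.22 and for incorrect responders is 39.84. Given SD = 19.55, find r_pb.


q = 1 - p = 0.68
rpb = ((M1 - M0) / SD) * sqrt(p * q)
rpb = ((53.22 - 39.84) / 19.55) * sqrt(0.32 * 0.68)
rpb = 0.3193

0.3193


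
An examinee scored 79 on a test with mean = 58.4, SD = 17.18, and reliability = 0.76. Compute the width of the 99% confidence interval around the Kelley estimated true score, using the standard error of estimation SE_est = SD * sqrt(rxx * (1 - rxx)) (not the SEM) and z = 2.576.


True score estimate = 0.76*79 + 0.24*58.4 = 74.056
SE_est = SD * sqrt(rxx * (1 - rxx)) = 17.18 * sqrt(0.76 * 0.24) = 17.18 * sqrt(0.1824) = 7.337288
CI = T_est +/- z * SE_est, so width = 2 * z * SE_est = 2 * 2.576 * 7.337288
Width = 37.8017

37.8017


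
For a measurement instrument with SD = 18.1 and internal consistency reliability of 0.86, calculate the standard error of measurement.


SEM = SD * sqrt(1 - rxx)
SEM = 18.1 * sqrt(1 - 0.86)
SEM = 18.1 * sqrt(0.14) = 18.1 * 0.374166
SEM = 6.7724

6.7724


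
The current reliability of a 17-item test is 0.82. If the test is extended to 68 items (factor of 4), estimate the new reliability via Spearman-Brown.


r_new = (n * rxx) / (1 + (n-1) * rxx)
r_new = (4 * 0.82) / (1 + 3 * 0.82)
r_new = 3.28 / 3.46
r_new = 0.948

0.948


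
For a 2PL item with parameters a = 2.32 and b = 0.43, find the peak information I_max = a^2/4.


For 2PL, max info at theta = b = 0.43
I_max = a^2 / 4 = 2.32^2 / 4
= 5.3824 / 4
I_max = 1.3456

1.3456


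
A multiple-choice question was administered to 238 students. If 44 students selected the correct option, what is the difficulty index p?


Item difficulty p = number correct / total examinees
p = 44 / 238
p = 0.1849

0.1849


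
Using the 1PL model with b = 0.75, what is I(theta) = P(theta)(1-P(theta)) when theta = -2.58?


P = 1/(1+exp(-(-2.58-0.75))) = 0.0346
I = P*(1-P) = 0.0346 * 0.9654
I = 0.0334

0.0334


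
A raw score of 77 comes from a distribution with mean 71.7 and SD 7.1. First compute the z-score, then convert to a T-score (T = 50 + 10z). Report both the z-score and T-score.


z = (X - mean) / SD = (77 - 71.7) / 7.1
z = 5.3 / 7.1
z = 0.7465
T-score = T = 50 + 10z
Carry z at full precision (z = 5.3 / 7.1) into the conversion:
T-score = 50 + 10 * (5.3 / 7.1) = 50 + 53 / 7.1
T-score = 50 + 7.4648
T-score = 57.4648

57.4648


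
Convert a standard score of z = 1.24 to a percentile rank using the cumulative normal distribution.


CDF(z) = 0.5 * (1 + erf(z/sqrt(2)))
erf(0.8768) = 0.785
CDF = 0.8925
Percentile rank = 0.8925 * 100 = 89.25

89.25


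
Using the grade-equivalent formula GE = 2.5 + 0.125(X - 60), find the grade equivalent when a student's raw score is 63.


raw - median = 63 - 60 = 3
slope * diff = 0.125 * 3 = 0.375
GE = 2.5 + 0.375
GE = 2.875

2.875


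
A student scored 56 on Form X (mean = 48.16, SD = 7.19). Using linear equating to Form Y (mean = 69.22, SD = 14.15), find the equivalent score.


slope = SD_Y / SD_X = 14.15 / 7.19 ~ 1.968
intercept = mean_Y - slope * mean_X = 69.22 - (14.15 / 7.19) * 48.16 ~ -25.5594
Y = slope * X + intercept. To avoid rounding drift from the rounded slope/intercept, evaluate the equivalent form Y = mean_Y + SD_Y * (X - mean_X) / SD_X at full precision:
Y = 69.22 + 14.15 * (56 - 48.16) / 7.19
Y = 69.22 + 14.15 * 7.84 / 7.19
Y = 69.22 + 110.936 / 7.19
Y = 69.22 + 15.4292
Y = 84.6492

84.6492


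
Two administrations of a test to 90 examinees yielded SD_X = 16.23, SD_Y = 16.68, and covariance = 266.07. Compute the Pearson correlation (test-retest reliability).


r = cov(X,Y) / (SD_X * SD_Y)
r = 266.07 / (16.23 * 16.68)
r = 266.07 / 270.7164
r = 0.9828

0.9828


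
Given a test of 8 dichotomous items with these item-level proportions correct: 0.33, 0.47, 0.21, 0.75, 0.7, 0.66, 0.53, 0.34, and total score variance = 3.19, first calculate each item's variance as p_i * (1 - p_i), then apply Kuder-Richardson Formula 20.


For each item, compute p_i * q_i:
  Item 1: 0.33 * 0.67 = 0.2211
  Item 2: 0.47 * 0.53 = 0.2491
  Item 3: 0.21 * 0.79 = 0.1659
  Item 4: 0.75 * 0.25 = 0.1875
  Item 5: 0.7 * 0.3 = 0.21
  Item 6: 0.66 * 0.34 = 0.2244
  Item 7: 0.53 * 0.47 = 0.2491
  Item 8: 0.34 * 0.66 = 0.2244
Sum(p_i * q_i) = 0.2211 + 0.2491 + 0.1659 + 0.1875 + 0.21 + 0.2244 + 0.2491 + 0.2244 = 1.7315
KR-20 = (k/(k-1)) * (1 - Sum(p_i*q_i) / Var_total)
= (8/7) * (1 - 1.7315/3.19)
= 1.1429 * 0.4572
KR-20 = 0.5225

0.5225


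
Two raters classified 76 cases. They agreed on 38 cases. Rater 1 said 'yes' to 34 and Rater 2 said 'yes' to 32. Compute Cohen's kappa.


P_o = 38/76 = 0.5
P_e = (34*32 + 42*44) / 5776 = 0.50831
kappa = (P_o - P_e) / (1 - P_e)
kappa = (0.5 - 0.50831) / (1 - 0.50831)
kappa = -0.0169

-0.0169


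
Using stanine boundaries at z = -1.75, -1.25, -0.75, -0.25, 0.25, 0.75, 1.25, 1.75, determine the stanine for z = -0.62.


Stanine boundaries: [-1.75, -1.25, -0.75, -0.25, 0.25, 0.75, 1.25, 1.75]
z = -0.62
Check each boundary:
  z >= -1.75 -> could be stanine 2
  z >= -1.25 -> could be stanine 3
  z >= -0.75 -> could be stanine 4
  z < -0.25
  z < 0.25
  z < 0.75
  z < 1.25
  z < 1.75
Highest qualifying boundary gives stanine = 4

4


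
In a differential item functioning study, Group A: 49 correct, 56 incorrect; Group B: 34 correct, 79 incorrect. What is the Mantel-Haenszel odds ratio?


Odds_A = 49/56 = 0.875
Odds_B = 34/79 = 0.4304
OR = Odds_A / Odds_B = 0.875 / 0.4304
Exactly, OR = (49 * 79) / (56 * 34) = 3871 / 1904
OR = 2.0331

2.0331


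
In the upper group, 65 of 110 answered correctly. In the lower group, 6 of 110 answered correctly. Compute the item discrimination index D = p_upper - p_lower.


p_upper = 65/110 = 0.5909
p_lower = 6/110 = 0.0545
D = 0.5909 - 0.0545 = 0.5364

0.5364


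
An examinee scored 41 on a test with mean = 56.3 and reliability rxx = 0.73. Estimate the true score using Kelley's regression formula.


T_est = rxx * X + (1 - rxx) * mean
T_est = 0.73 * 41 + 0.27 * 56.3
T_est = 29.93 + 15.201
T_est = 45.131

45.131


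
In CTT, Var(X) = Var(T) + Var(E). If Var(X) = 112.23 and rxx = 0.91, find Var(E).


var_true = rxx * var_obs = 0.91 * 112.23 = 102.1293
var_error = var_obs - var_true
var_error = 112.23 - 102.1293
var_error = 10.1007

10.1007


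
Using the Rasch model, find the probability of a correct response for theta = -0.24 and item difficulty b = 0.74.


theta - b = -0.24 - 0.74 = -0.98
exp(-(theta - b)) = exp(0.98) = 2.6645
P = 1 / (1 + 2.6645)
P = 0.2729

0.2729


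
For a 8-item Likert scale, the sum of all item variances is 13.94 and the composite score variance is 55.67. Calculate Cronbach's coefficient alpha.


alpha = (k/(k-1)) * (1 - sum(si^2)/s_total^2)
= (8/7) * (1 - 13.94/55.67)
alpha = 0.8567

0.8567


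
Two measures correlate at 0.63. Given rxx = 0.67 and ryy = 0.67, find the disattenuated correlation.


r_corrected = rxy / sqrt(rxx * ryy)
= 0.63 / sqrt(0.67 * 0.67)
= 0.63 / sqrt(0.4489)
= 0.63 / 0.67
r_corrected = 0.9403

0.9403


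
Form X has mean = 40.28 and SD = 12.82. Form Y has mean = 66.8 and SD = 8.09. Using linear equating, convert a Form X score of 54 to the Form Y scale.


slope = SD_Y / SD_X = 8.09 / 12.82 ~ 0.631
intercept = mean_Y - slope * mean_X = 66.8 - (8.09 / 12.82) * 40.28 ~ 41.3815
Y = slope * X + intercept. To avoid rounding drift from the rounded slope/intercept, evaluate the equivalent form Y = mean_Y + SD_Y * (X - mean_X) / SD_X at full precision:
Y = 66.8 + 8.09 * (54 - 40.28) / 12.82
Y = 66.8 + 8.09 * 13.72 / 12.82
Y = 66.8 + 110.9948 / 12.82
Y = 66.8 + 8.6579
Y = 75.4579

75.4579


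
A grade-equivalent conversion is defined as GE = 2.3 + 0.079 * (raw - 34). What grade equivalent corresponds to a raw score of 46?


raw - median = 46 - 34 = 12
slope * diff = 0.079 * 12 = 0.948
GE = 2.3 + 0.948
GE = 3.248

3.248


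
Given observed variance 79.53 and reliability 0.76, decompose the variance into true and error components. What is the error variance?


var_true = rxx * var_obs = 0.76 * 79.53 = 60.4428
var_error = var_obs - var_true
var_error = 79.53 - 60.4428
var_error = 19.0872

19.0872


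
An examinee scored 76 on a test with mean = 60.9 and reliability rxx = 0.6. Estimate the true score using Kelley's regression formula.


T_est = rxx * X + (1 - rxx) * mean
T_est = 0.6 * 76 + 0.4 * 60.9
T_est = 45.6 + 24.36
T_est = 69.96

69.96


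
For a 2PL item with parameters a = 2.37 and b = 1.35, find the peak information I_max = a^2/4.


For 2PL, max info at theta = b = 1.35
I_max = a^2 / 4 = 2.37^2 / 4
= 5.6169 / 4
I_max = 1.4042

1.4042


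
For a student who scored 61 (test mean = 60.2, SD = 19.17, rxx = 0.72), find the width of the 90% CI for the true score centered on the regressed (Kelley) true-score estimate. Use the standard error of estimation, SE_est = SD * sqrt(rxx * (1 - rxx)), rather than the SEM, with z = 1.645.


True score estimate = 0.72*61 + 0.28*60.2 = 60.776
SE_est = SD * sqrt(rxx * (1 - rxx)) = 19.17 * sqrt(0.72 * 0.28) = 19.17 * sqrt(0.2016) = 8.607309
CI = T_est +/- z * SE_est, so width = 2 * z * SE_est = 2 * 1.645 * 8.607309
Width = 28.318

28.318


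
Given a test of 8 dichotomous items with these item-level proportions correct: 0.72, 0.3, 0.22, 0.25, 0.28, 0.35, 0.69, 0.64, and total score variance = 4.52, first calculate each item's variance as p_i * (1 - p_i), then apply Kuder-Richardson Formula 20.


For each item, compute p_i * q_i:
  Item 1: 0.72 * 0.28 = 0.2016
  Item 2: 0.3 * 0.7 = 0.21
  Item 3: 0.22 * 0.78 = 0.1716
  Item 4: 0.25 * 0.75 = 0.1875
  Item 5: 0.28 * 0.72 = 0.2016
  Item 6: 0.35 * 0.65 = 0.2275
  Item 7: 0.69 * 0.31 = 0.2139
  Item 8: 0.64 * 0.36 = 0.2304
Sum(p_i * q_i) = 0.2016 + 0.21 + 0.1716 + 0.1875 + 0.2016 + 0.2275 + 0.2139 + 0.2304 = 1.6441
KR-20 = (k/(k-1)) * (1 - Sum(p_i*q_i) / Var_total)
= (8/7) * (1 - 1.6441/4.52)
= 1.1429 * 0.6363
KR-20 = 0.7272

0.7272


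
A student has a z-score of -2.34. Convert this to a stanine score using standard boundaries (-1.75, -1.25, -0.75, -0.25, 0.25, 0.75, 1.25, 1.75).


Stanine boundaries: [-1.75, -1.25, -0.75, -0.25, 0.25, 0.75, 1.25, 1.75]
z = -2.34
Check each boundary:
  z < -1.75
  z < -1.25
  z < -0.75
  z < -0.25
  z < 0.25
  z < 0.75
  z < 1.25
  z < 1.75
Highest qualifying boundary gives stanine = 1

1


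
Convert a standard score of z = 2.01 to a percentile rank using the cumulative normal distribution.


CDF(z) = 0.5 * (1 + erf(z/sqrt(2)))
erf(1.4213) = 0.9556
CDF = 0.9778
Percentile rank = 0.9778 * 100 = 97.78

97.78


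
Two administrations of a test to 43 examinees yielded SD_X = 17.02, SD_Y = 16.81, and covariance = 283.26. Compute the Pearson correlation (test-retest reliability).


r = cov(X,Y) / (SD_X * SD_Y)
r = 283.26 / (17.02 * 16.81)
r = 283.26 / 286.1062
r = 0.9901

0.9901


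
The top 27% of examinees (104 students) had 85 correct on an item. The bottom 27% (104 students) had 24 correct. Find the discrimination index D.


p_upper = 85/104 = 0.8173
p_lower = 24/104 = 0.2308
D = 0.8173 - 0.2308 = 0.5865

0.5865


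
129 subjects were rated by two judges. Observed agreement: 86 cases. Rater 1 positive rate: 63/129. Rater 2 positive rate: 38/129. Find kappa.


P_o = 86/129 = 0.666667
P_e = (63*38 + 66*91) / 16641 = 0.504777
kappa = (P_o - P_e) / (1 - P_e)
kappa = (0.666667 - 0.504777) / (1 - 0.504777)
kappa = 0.3269

0.3269


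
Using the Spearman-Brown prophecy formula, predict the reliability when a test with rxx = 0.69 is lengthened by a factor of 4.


r_new = (n * rxx) / (1 + (n-1) * rxx)
r_new = (4 * 0.69) / (1 + 3 * 0.69)
r_new = 2.76 / 3.07
r_new = 0.899

0.899


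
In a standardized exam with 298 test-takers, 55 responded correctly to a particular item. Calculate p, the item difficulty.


Item difficulty p = number correct / total examinees
p = 55 / 298
p = 0.1846

0.1846


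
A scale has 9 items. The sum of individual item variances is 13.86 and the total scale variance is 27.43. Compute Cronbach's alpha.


alpha = (k/(k-1)) * (1 - sum(si^2)/s_total^2)
= (9/8) * (1 - 13.86/27.43)
alpha = 0.5566

0.5566


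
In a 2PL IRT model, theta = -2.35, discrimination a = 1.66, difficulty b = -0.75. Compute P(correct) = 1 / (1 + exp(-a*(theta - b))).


a*(theta - b) = 1.66 * (-2.35 - -0.75) = -2.656
exp(--2.656) = 14.2392
P = 1 / (1 + 14.2392)
P = 0.0656

0.0656


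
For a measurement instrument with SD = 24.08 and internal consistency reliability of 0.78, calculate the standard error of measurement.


SEM = SD * sqrt(1 - rxx)
SEM = 24.08 * sqrt(1 - 0.78)
SEM = 24.08 * sqrt(0.22) = 24.08 * 0.469042
SEM = 11.2945

11.2945


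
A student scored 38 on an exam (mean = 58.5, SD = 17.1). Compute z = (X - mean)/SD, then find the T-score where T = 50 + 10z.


z = (X - mean) / SD = (38 - 58.5) / 17.1
z = -20.5 / 17.1
z = -1.1988
T-score = T = 50 + 10z
Carry z at full precision (z = -20.5 / 17.1) into the conversion:
T-score = 50 + 10 * (-20.5 / 17.1) = 50 + -205 / 17.1
T-score = 50 + -11.9883
T-score = 38.0117

38.0117


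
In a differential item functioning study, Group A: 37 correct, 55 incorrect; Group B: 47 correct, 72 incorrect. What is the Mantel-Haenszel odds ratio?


Odds_A = 37/55 = 0.6727
Odds_B = 47/72 = 0.6528
OR = Odds_A / Odds_B = 0.6727 / 0.6528
Exactly, OR = (37 * 72) / (55 * 47) = 2664 / 2585
OR = 1.0306

1.0306


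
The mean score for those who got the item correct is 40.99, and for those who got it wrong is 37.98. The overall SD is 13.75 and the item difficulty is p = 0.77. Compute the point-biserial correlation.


q = 1 - p = 0.23
rpb = ((M1 - M0) / SD) * sqrt(p * q)
rpb = ((40.99 - 37.98) / 13.75) * sqrt(0.77 * 0.23)
rpb = 0.0921

0.0921


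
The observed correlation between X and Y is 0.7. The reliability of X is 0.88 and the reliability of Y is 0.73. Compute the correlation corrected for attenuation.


r_corrected = rxy / sqrt(rxx * ryy)
= 0.7 / sqrt(0.88 * 0.73)
= 0.7 / sqrt(0.6424)
= 0.7 / 0.801499
r_corrected = 0.8734

0.8734


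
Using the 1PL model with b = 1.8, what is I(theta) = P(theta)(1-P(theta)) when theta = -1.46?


P = 1/(1+exp(-(-1.46-1.8))) = 0.037
I = P*(1-P) = 0.037 * 0.963
I = 0.0356

0.0356


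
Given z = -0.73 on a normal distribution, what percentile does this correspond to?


CDF(z) = 0.5 * (1 + erf(z/sqrt(2)))
erf(-0.5162) = -0.5346
CDF = 0.2327
Percentile rank = 0.2327 * 100 = 23.27

23.27


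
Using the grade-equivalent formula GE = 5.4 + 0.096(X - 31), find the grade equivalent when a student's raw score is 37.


raw - median = 37 - 31 = 6
slope * diff = 0.096 * 6 = 0.576
GE = 5.4 + 0.576
GE = 5.976

5.976


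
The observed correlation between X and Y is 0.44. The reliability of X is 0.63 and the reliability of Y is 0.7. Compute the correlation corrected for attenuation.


r_corrected = rxy / sqrt(rxx * ryy)
= 0.44 / sqrt(0.63 * 0.7)
= 0.44 / sqrt(0.441)
= 0.44 / 0.664078
r_corrected = 0.6626

0.6626


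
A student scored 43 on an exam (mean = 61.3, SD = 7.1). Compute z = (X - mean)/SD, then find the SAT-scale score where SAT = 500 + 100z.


z = (X - mean) / SD = (43 - 61.3) / 7.1
z = -18.3 / 7.1
z = -2.5775
SAT-scale = SAT = 500 + 100z
Carry z at full precision (z = -18.3 / 7.1) into the conversion:
SAT-scale = 500 + 100 * (-18.3 / 7.1) = 500 + -1830 / 7.1
SAT-scale = 500 + -257.7465
SAT-scale = 242.2535

242.2535


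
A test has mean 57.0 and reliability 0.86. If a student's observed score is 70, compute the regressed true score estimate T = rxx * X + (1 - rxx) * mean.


T_est = rxx * X + (1 - rxx) * mean
T_est = 0.86 * 70 + 0.14 * 57.0
T_est = 60.2 + 7.98
T_est = 68.18

68.18


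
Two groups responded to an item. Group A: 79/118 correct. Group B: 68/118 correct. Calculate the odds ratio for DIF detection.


Odds_A = 79/39 = 2.0256
Odds_B = 68/50 = 1.36
OR = Odds_A / Odds_B = 2.0256 / 1.36
Exactly, OR = (79 * 50) / (39 * 68) = 3950 / 2652
OR = 1.4894

1.4894


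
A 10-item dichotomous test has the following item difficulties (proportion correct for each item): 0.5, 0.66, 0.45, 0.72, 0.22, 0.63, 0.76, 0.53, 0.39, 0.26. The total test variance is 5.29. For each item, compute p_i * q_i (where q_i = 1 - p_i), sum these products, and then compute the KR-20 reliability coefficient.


For each item, compute p_i * q_i:
  Item 1: 0.5 * 0.5 = 0.25
  Item 2: 0.66 * 0.34 = 0.2244
  Item 3: 0.45 * 0.55 = 0.2475
  Item 4: 0.72 * 0.28 = 0.2016
  Item 5: 0.22 * 0.78 = 0.1716
  Item 6: 0.63 * 0.37 = 0.2331
  Item 7: 0.76 * 0.24 = 0.1824
  Item 8: 0.53 * 0.47 = 0.2491
  Item 9: 0.39 * 0.61 = 0.2379
  Item 10: 0.26 * 0.74 = 0.1924
Sum(p_i * q_i) = 0.25 + 0.2244 + 0.2475 + 0.2016 + 0.1716 + 0.2331 + 0.1824 + 0.2491 + 0.2379 + 0.1924 = 2.19
KR-20 = (k/(k-1)) * (1 - Sum(p_i*q_i) / Var_total)
= (10/9) * (1 - 2.19/5.29)
= 1.1111 * 0.586
KR-20 = 0.6511

0.6511


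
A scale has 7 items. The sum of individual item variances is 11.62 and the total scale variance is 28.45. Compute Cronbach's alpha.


alpha = (k/(k-1)) * (1 - sum(si^2)/s_total^2)
= (7/6) * (1 - 11.62/28.45)
alpha = 0.6902

0.6902


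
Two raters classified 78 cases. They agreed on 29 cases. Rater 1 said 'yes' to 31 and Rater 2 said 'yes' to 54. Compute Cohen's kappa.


P_o = 29/78 = 0.371795
P_e = (31*54 + 47*24) / 6084 = 0.460552
kappa = (P_o - P_e) / (1 - P_e)
kappa = (0.371795 - 0.460552) / (1 - 0.460552)
kappa = -0.1645

-0.1645


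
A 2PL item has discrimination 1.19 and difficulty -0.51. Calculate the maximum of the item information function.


For 2PL, max info at theta = b = -0.51
I_max = a^2 / 4 = 1.19^2 / 4
= 1.4161 / 4
I_max = 0.354

0.354


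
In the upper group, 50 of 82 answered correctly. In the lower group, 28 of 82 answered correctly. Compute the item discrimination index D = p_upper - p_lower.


p_upper = 50/82 = 0.6098
p_lower = 28/82 = 0.3415
D = 0.6098 - 0.3415 = 0.2683

0.2683


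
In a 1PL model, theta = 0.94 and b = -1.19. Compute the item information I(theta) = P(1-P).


P = 1/(1+exp(-(0.94--1.19))) = 0.8938
I = P*(1-P) = 0.8938 * 0.1062
I = 0.0949

0.0949


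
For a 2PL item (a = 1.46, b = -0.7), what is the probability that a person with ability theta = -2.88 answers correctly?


a*(theta - b) = 1.46 * (-2.88 - -0.7) = -3.1828
exp(--3.1828) = 24.1142
P = 1 / (1 + 24.1142)
P = 0.0398

0.0398


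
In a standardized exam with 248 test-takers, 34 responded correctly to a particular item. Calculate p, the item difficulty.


Item difficulty p = number correct / total examinees
p = 34 / 248
p = 0.1371

0.1371


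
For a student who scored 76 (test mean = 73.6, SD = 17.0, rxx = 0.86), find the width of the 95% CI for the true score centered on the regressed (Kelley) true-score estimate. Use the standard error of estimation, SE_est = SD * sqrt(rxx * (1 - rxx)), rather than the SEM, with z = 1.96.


True score estimate = 0.86*76 + 0.14*73.6 = 75.664
SE_est = SD * sqrt(rxx * (1 - rxx)) = 17.0 * sqrt(0.86 * 0.14) = 17.0 * sqrt(0.1204) = 5.89878
CI = T_est +/- z * SE_est, so width = 2 * z * SE_est = 2 * 1.96 * 5.89878
Width = 23.1232

23.1232


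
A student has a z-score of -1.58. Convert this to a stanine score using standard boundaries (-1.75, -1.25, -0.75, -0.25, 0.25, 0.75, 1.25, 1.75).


Stanine boundaries: [-1.75, -1.25, -0.75, -0.25, 0.25, 0.75, 1.25, 1.75]
z = -1.58
Check each boundary:
  z >= -1.75 -> could be stanine 2
  z < -1.25
  z < -0.75
  z < -0.25
  z < 0.25
  z < 0.75
  z < 1.25
  z < 1.75
Highest qualifying boundary gives stanine = 2

2


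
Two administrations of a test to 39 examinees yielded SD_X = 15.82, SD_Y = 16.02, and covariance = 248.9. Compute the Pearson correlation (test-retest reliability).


r = cov(X,Y) / (SD_X * SD_Y)
r = 248.9 / (15.82 * 16.02)
r = 248.9 / 253.4364
r = 0.9821

0.9821


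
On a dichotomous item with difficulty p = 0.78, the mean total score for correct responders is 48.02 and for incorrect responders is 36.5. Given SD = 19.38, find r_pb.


q = 1 - p = 0.22
rpb = ((M1 - M0) / SD) * sqrt(p * q)
rpb = ((48.02 - 36.5) / 19.38) * sqrt(0.78 * 0.22)
rpb = 0.2462

0.2462


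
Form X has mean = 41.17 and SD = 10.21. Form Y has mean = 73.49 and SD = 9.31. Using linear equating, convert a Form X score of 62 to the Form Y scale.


slope = SD_Y / SD_X = 9.31 / 10.21 ~ 0.9119
intercept = mean_Y - slope * mean_X = 73.49 - (9.31 / 10.21) * 41.17 ~ 35.9491
Y = slope * X + intercept. To avoid rounding drift from the rounded slope/intercept, evaluate the equivalent form Y = mean_Y + SD_Y * (X - mean_X) / SD_X at full precision:
Y = 73.49 + 9.31 * (62 - 41.17) / 10.21
Y = 73.49 + 9.31 * 20.83 / 10.21
Y = 73.49 + 193.9273 / 10.21
Y = 73.49 + 18.9939
Y = 92.4839

92.4839


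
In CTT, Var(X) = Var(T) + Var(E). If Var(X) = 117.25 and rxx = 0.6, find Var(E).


var_true = rxx * var_obs = 0.6 * 117.25 = 70.35
var_error = var_obs - var_true
var_error = 117.25 - 70.35
var_error = 46.9

46.9


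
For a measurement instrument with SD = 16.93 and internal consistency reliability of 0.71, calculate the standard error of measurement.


SEM = SD * sqrt(1 - rxx)
SEM = 16.93 * sqrt(1 - 0.71)
SEM = 16.93 * sqrt(0.29) = 16.93 * 0.538516
SEM = 9.1171

9.1171


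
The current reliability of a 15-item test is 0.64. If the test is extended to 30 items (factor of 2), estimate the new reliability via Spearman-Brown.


r_new = (n * rxx) / (1 + (n-1) * rxx)
r_new = (2 * 0.64) / (1 + 1 * 0.64)
r_new = 1.28 / 1.64
r_new = 0.7805

0.7805


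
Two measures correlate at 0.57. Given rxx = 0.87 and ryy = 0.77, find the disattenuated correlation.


r_corrected = rxy / sqrt(rxx * ryy)
= 0.57 / sqrt(0.87 * 0.77)
= 0.57 / sqrt(0.6699)
= 0.57 / 0.818474
r_corrected = 0.6964

0.6964


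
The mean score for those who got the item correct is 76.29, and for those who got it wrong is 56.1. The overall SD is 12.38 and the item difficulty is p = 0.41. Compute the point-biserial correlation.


q = 1 - p = 0.59
rpb = ((M1 - M0) / SD) * sqrt(p * q)
rpb = ((76.29 - 56.1) / 12.38) * sqrt(0.41 * 0.59)
rpb = 0.8021

0.8021


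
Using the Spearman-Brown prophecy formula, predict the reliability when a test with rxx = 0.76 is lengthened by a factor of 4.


r_new = (n * rxx) / (1 + (n-1) * rxx)
r_new = (4 * 0.76) / (1 + 3 * 0.76)
r_new = 3.04 / 3.28
r_new = 0.9268

0.9268


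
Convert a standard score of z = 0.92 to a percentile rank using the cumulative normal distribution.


CDF(z) = 0.5 * (1 + erf(z/sqrt(2)))
erf(0.6505) = 0.6424
CDF = 0.8212
Percentile rank = 0.8212 * 100 = 82.12

82.12


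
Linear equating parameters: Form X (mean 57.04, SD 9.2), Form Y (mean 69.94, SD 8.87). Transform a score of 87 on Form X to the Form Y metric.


slope = SD_Y / SD_X = 8.87 / 9.2 ~ 0.9641
intercept = mean_Y - slope * mean_X = 69.94 - (8.87 / 9.2) * 57.04 ~ 14.946
Y = slope * X + intercept. To avoid rounding drift from the rounded slope/intercept, evaluate the equivalent form Y = mean_Y + SD_Y * (X - mean_X) / SD_X at full precision:
Y = 69.94 + 8.87 * (87 - 57.04) / 9.2
Y = 69.94 + 8.87 * 29.96 / 9.2
Y = 69.94 + 265.7452 / 9.2
Y = 69.94 + 28.8853
Y = 98.8253

98.8253


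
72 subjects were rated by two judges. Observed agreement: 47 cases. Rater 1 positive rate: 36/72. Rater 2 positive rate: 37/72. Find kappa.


P_o = 47/72 = 0.652778
P_e = (36*37 + 36*35) / 5184 = 0.5
kappa = (P_o - P_e) / (1 - P_e)
kappa = (0.652778 - 0.5) / (1 - 0.5)
kappa = 0.3056

0.3056


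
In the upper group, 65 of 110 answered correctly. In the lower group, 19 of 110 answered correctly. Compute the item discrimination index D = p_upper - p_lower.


p_upper = 65/110 = 0.5909
p_lower = 19/110 = 0.1727
D = 0.5909 - 0.1727 = 0.4182

0.4182


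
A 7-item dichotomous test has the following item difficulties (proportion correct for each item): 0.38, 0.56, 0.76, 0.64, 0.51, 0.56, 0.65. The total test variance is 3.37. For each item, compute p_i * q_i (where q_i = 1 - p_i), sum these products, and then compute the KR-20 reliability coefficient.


For each item, compute p_i * q_i:
  Item 1: 0.38 * 0.62 = 0.2356
  Item 2: 0.56 * 0.44 = 0.2464
  Item 3: 0.76 * 0.24 = 0.1824
  Item 4: 0.64 * 0.36 = 0.2304
  Item 5: 0.51 * 0.49 = 0.2499
  Item 6: 0.56 * 0.44 = 0.2464
  Item 7: 0.65 * 0.35 = 0.2275
Sum(p_i * q_i) = 0.2356 + 0.2464 + 0.1824 + 0.2304 + 0.2499 + 0.2464 + 0.2275 = 1.6186
KR-20 = (k/(k-1)) * (1 - Sum(p_i*q_i) / Var_total)
= (7/6) * (1 - 1.6186/3.37)
= 1.1667 * 0.5197
KR-20 = 0.6063

0.6063


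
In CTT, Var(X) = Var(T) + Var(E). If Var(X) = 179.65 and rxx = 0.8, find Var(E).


var_true = rxx * var_obs = 0.8 * 179.65 = 143.72
var_error = var_obs - var_true
var_error = 179.65 - 143.72
var_error = 35.93

35.93


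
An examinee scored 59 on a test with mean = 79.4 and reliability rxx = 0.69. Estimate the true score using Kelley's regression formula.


T_est = rxx * X + (1 - rxx) * mean
T_est = 0.69 * 59 + 0.31 * 79.4
T_est = 40.71 + 24.614
T_est = 65.324

65.324


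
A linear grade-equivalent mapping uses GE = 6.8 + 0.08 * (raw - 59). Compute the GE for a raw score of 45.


raw - median = 45 - 59 = -14
slope * diff = 0.08 * -14 = -1.12
GE = 6.8 + -1.12
GE = 5.68

5.68


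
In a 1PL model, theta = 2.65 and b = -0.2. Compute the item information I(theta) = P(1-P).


P = 1/(1+exp(-(2.65--0.2))) = 0.9453
I = P*(1-P) = 0.9453 * 0.0547
I = 0.0517

0.0517


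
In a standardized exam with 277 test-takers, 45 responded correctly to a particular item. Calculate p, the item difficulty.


Item difficulty p = number correct / total examinees
p = 45 / 277
p = 0.1625

0.1625


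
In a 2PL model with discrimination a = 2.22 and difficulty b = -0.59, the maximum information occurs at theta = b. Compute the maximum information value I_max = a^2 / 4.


For 2PL, max info at theta = b = -0.59
I_max = a^2 / 4 = 2.22^2 / 4
= 4.9284 / 4
I_max = 1.2321

1.2321


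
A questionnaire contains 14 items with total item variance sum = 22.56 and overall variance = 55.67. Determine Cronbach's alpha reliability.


alpha = (k/(k-1)) * (1 - sum(si^2)/s_total^2)
= (14/13) * (1 - 22.56/55.67)
alpha = 0.6405

0.6405


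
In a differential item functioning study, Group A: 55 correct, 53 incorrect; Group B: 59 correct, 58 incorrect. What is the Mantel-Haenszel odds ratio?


Odds_A = 55/53 = 1.0377
Odds_B = 59/58 = 1.0172
OR = Odds_A / Odds_B = 1.0377 / 1.0172
Exactly, OR = (55 * 58) / (53 * 59) = 3190 / 3127
OR = 1.0201

1.0201


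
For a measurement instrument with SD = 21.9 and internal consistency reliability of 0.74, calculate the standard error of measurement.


SEM = SD * sqrt(1 - rxx)
SEM = 21.9 * sqrt(1 - 0.74)
SEM = 21.9 * sqrt(0.26) = 21.9 * 0.509902
SEM = 11.1669

11.1669


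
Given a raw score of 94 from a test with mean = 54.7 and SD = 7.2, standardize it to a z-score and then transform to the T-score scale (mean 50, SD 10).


z = (X - mean) / SD = (94 - 54.7) / 7.2
z = 39.3 / 7.2
z = 5.4583
T-score = T = 50 + 10z
Carry z at full precision (z = 39.3 / 7.2) into the conversion:
T-score = 50 + 10 * (39.3 / 7.2) = 50 + 393 / 7.2
T-score = 50 + 54.5833
T-score = 104.5833

104.5833


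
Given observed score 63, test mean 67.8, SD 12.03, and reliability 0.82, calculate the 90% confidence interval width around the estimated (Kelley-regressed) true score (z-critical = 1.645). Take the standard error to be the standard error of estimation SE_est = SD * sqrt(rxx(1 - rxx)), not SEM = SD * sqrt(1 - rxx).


True score estimate = 0.82*63 + 0.18*67.8 = 63.864
SE_est = SD * sqrt(rxx * (1 - rxx)) = 12.03 * sqrt(0.82 * 0.18) = 12.03 * sqrt(0.1476) = 4.621775
CI = T_est +/- z * SE_est, so width = 2 * z * SE_est = 2 * 1.645 * 4.621775
Width = 15.2056

15.2056


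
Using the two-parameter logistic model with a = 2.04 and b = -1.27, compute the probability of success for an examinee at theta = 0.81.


a*(theta - b) = 2.04 * (0.81 - -1.27) = 4.2432
exp(-4.2432) = 0.0144
P = 1 / (1 + 0.0144)
P = 0.9858

0.9858


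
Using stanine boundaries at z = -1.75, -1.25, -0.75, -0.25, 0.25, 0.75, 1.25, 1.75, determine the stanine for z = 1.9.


Stanine boundaries: [-1.75, -1.25, -0.75, -0.25, 0.25, 0.75, 1.25, 1.75]
z = 1.9
Check each boundary:
  z >= -1.75 -> could be stanine 2
  z >= -1.25 -> could be stanine 3
  z >= -0.75 -> could be stanine 4
  z >= -0.25 -> could be stanine 5
  z >= 0.25 -> could be stanine 6
  z >= 0.75 -> could be stanine 7
  z >= 1.25 -> could be stanine 8
  z >= 1.75 -> could be stanine 9
Highest qualifying boundary gives stanine = 9

9


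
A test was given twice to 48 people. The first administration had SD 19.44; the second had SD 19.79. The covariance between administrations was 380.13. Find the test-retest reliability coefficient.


r = cov(X,Y) / (SD_X * SD_Y)
r = 380.13 / (19.44 * 19.79)
r = 380.13 / 384.7176
r = 0.9881

0.9881


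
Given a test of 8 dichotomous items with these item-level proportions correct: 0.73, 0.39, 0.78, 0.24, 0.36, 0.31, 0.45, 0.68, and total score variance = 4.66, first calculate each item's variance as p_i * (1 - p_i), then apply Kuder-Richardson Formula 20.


For each item, compute p_i * q_i:
  Item 1: 0.73 * 0.27 = 0.1971
  Item 2: 0.39 * 0.61 = 0.2379
  Item 3: 0.78 * 0.22 = 0.1716
  Item 4: 0.24 * 0.76 = 0.1824
  Item 5: 0.36 * 0.64 = 0.2304
  Item 6: 0.31 * 0.69 = 0.2139
  Item 7: 0.45 * 0.55 = 0.2475
  Item 8: 0.68 * 0.32 = 0.2176
Sum(p_i * q_i) = 0.1971 + 0.2379 + 0.1716 + 0.1824 + 0.2304 + 0.2139 + 0.2475 + 0.2176 = 1.6984
KR-20 = (k/(k-1)) * (1 - Sum(p_i*q_i) / Var_total)
= (8/7) * (1 - 1.6984/4.66)
= 1.1429 * 0.6355
KR-20 = 0.7263

0.7263


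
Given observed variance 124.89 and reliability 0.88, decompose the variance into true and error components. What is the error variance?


var_true = rxx * var_obs = 0.88 * 124.89 = 109.9032
var_error = var_obs - var_true
var_error = 124.89 - 109.9032
var_error = 14.9868

14.9868


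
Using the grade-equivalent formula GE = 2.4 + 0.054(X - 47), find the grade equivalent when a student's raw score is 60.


raw - median = 60 - 47 = 13
slope * diff = 0.054 * 13 = 0.702
GE = 2.4 + 0.702
GE = 3.102

3.102


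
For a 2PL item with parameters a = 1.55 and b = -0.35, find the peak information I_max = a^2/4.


For 2PL, max info at theta = b = -0.35
I_max = a^2 / 4 = 1.55^2 / 4
= 2.4025 / 4
I_max = 0.6006

0.6006


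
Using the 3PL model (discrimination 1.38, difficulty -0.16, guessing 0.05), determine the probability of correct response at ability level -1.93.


logit = 1.38*(-1.93 - -0.16) = -2.4426
P* = 1/(1 + exp(--2.4426)) = 0.08
P = 0.05 + (1 - 0.05) * 0.08
P = 0.126

0.126


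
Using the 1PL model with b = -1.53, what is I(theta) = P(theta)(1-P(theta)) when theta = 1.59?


P = 1/(1+exp(-(1.59--1.53))) = 0.9577
I = P*(1-P) = 0.9577 * 0.0423
I = 0.0405

0.0405


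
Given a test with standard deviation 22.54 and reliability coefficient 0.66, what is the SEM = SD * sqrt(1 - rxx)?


SEM = SD * sqrt(1 - rxx)
SEM = 22.54 * sqrt(1 - 0.66)
SEM = 22.54 * sqrt(0.34) = 22.54 * 0.583095
SEM = 13.143

13.143


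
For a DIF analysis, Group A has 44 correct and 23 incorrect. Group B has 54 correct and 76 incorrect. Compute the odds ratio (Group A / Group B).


Odds_A = 44/23 = 1.913
Odds_B = 54/76 = 0.7105
OR = Odds_A / Odds_B = 1.913 / 0.7105
Exactly, OR = (44 * 76) / (23 * 54) = 3344 / 1242
OR = 2.6924

2.6924


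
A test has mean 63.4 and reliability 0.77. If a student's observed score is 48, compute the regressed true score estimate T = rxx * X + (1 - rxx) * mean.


T_est = rxx * X + (1 - rxx) * mean
T_est = 0.77 * 48 + 0.23 * 63.4
T_est = 36.96 + 14.582
T_est = 51.542

51.542


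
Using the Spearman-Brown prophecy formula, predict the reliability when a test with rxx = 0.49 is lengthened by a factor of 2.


r_new = (n * rxx) / (1 + (n-1) * rxx)
r_new = (2 * 0.49) / (1 + 1 * 0.49)
r_new = 0.98 / 1.49
r_new = 0.6577

0.6577


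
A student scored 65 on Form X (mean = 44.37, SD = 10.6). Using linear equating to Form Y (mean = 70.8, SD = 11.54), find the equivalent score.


slope = SD_Y / SD_X = 11.54 / 10.6 ~ 1.0887
intercept = mean_Y - slope * mean_X = 70.8 - (11.54 / 10.6) * 44.37 ~ 22.4953
Y = slope * X + intercept. To avoid rounding drift from the rounded slope/intercept, evaluate the equivalent form Y = mean_Y + SD_Y * (X - mean_X) / SD_X at full precision:
Y = 70.8 + 11.54 * (65 - 44.37) / 10.6
Y = 70.8 + 11.54 * 20.63 / 10.6
Y = 70.8 + 238.0702 / 10.6
Y = 70.8 + 22.4595
Y = 93.2595

93.2595


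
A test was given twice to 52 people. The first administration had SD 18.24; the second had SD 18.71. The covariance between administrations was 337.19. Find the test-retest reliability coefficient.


r = cov(X,Y) / (SD_X * SD_Y)
r = 337.19 / (18.24 * 18.71)
r = 337.19 / 341.2704
r = 0.988

0.988


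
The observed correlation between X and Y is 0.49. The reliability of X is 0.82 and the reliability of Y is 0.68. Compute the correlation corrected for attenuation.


r_corrected = rxy / sqrt(rxx * ryy)
= 0.49 / sqrt(0.82 * 0.68)
= 0.49 / sqrt(0.5576)
= 0.49 / 0.746726
r_corrected = 0.6562

0.6562


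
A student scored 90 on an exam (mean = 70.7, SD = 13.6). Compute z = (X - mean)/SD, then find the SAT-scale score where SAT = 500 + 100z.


z = (X - mean) / SD = (90 - 70.7) / 13.6
z = 19.3 / 13.6
z = 1.4191
SAT-scale = SAT = 500 + 100z
Carry z at full precision (z = 19.3 / 13.6) into the conversion:
SAT-scale = 500 + 100 * (19.3 / 13.6) = 500 + 1930 / 13.6
SAT-scale = 500 + 141.9118
SAT-scale = 641.9118

641.9118


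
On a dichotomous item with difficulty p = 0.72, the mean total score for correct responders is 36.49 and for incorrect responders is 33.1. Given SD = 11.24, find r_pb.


q = 1 - p = 0.28
rpb = ((M1 - M0) / SD) * sqrt(p * q)
rpb = ((36.49 - 33.1) / 11.24) * sqrt(0.72 * 0.28)
rpb = 0.1354

0.1354


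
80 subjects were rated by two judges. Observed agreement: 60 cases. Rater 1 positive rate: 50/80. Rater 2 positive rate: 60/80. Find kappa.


P_o = 60/80 = 0.75
P_e = (50*60 + 30*20) / 6400 = 0.5625
kappa = (P_o - P_e) / (1 - P_e)
kappa = (0.75 - 0.5625) / (1 - 0.5625)
kappa = 0.4286

0.4286


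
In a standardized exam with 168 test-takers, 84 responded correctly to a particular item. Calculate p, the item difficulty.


Item difficulty p = number correct / total examinees
p = 84 / 168
p = 0.5

0.5


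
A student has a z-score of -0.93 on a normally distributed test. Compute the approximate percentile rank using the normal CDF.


CDF(z) = 0.5 * (1 + erf(z/sqrt(2)))
erf(-0.6576) = -0.6476
CDF = 0.1762
Percentile rank = 0.1762 * 100 = 17.62

17.62
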